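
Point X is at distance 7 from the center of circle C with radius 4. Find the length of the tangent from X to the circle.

The tangent, radius, and line from the external point to the center form a right triangle.
The right angle is where the tangent meets the radius.
By the Pythagorean theorem: tangent² + 4² = 7²
tangent² = 49 - 16 = 33
tangent = sqrt(33)

sqrt(33)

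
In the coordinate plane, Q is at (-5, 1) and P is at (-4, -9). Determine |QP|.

d = sqrt((-4 - -5)^2 + (-9 - 1)^2)
d = sqrt(1^2 + -10^2)
d = sqrt(1 + 100)
d = sqrt(101)

sqrt(101)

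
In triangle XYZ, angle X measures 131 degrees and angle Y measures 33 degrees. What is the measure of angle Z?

The interior angles sum to 180°: angle Z = 180 - 131 - 33 = 16°.
The triangle is obtuse (angles 131°, 33°, 16°).

16 degrees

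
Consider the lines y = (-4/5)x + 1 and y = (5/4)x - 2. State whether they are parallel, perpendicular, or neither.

Slope of line 1: m1 = -4/5
Slope of line 2: m2 = 5/4
m1 * m2 = (-4/5) * (5/4) = -1 = -1, so the lines are perpendicular.

Perpendicular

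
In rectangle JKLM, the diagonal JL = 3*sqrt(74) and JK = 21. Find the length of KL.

b = sqrt(d^2 - a^2) = sqrt(666 - 441) = sqrt(225) = 15

15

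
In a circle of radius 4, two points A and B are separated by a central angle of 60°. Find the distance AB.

Chord length = 2r sin(θ/2)
= 2 × 4 × sin(60°/2)
= 2 × 4 × sin(30°)
= 4

4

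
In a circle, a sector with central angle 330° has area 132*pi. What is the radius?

r² = 360 × 132*pi / (π × 330) = 144, so r = 12.

12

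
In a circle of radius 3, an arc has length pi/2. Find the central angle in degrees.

Arc length L = 2πr × θ/360, so θ = 360L / (2πr).
θ = 360 × pi/2 / (2π × 3)
θ = 30°
θ = 30°

30°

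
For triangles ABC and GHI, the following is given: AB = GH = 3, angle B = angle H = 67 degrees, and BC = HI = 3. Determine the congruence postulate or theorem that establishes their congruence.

The given information provides:
AB = GH = 3, angle B = angle H = 67 degrees, and BC = HI = 3
This matches the SAS congruence theorem.
Two pairs of corresponding sides and the included angle are equal (Side-Angle-Side).

SAS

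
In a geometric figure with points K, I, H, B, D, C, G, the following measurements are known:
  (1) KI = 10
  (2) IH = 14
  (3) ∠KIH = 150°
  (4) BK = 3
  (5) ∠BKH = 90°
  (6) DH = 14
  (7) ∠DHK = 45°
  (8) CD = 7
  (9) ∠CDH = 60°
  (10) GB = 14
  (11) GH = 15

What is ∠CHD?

Step 1: By the law of cosines on triangle HDC: HC² = 14² + 7² − 2·14·7·cos(60°) = 147, so HC = 7·√3.
Step 2: By the inverse law of cosines on triangle CHD: cos(∠CHD) = ((7·√3)² + 14² − 7²) / (2·7·√3·14) = 294/339.48 = 0.866, so ∠CHD = 30°.

Therefore, the measure of angle ∠CHD = 30°.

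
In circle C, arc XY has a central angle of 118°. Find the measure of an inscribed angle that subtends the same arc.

An inscribed angle intercepts an arc from a point on the circle, while the central angle intercepts the same arc from the center.
The inscribed angle is always half the central angle: 118° / 2 = 59°.

59°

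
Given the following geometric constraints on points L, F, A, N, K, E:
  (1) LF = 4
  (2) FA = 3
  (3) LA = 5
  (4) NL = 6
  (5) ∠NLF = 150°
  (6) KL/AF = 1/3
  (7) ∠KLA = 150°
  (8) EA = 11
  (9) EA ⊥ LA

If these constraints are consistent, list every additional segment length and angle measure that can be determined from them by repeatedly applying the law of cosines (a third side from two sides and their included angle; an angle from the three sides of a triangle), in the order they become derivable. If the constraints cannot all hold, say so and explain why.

The constraints are consistent. Derivable facts, in order:
After 1 step:
- AK ≈ 5.89
- FN ≈ 9.67
- LE = √146
- ∠AFL = 90°
- ∠ALF = 36.87°
- ∠FAL = 53.13°
After 2 steps:
- ∠AEL = 24.44°
- ∠AKL = 25.13°
- ∠ALE = 65.56°
- ∠FNL = 11.93°
- ∠KAL = 4.87°
- ∠LFN = 18.07°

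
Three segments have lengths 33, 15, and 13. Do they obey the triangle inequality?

Check the triangle inequality: 15 + 13 = 28 ≤ 33.
Since the sum of two sides does not exceed the third, no triangle can be formed.

No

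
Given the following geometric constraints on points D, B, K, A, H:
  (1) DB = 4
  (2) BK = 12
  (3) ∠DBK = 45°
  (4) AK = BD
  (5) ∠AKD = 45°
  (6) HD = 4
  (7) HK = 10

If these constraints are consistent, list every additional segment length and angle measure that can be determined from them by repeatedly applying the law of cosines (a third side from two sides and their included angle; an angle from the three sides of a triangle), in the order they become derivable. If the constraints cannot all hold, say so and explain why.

The constraints are consistent. Derivable facts, in order:
After 1 step:
- DK ≈ 9.6
After 2 steps:
- DA ≈ 7.34
- ∠BDK = 117.86°
- ∠BKD = 17.14°
- ∠DHK = 72.63°
- ∠DKH = 23.44°
- ∠HDK = 83.93°
After 3 steps:
- ∠ADK = 22.68°
- ∠DAK = 112.32°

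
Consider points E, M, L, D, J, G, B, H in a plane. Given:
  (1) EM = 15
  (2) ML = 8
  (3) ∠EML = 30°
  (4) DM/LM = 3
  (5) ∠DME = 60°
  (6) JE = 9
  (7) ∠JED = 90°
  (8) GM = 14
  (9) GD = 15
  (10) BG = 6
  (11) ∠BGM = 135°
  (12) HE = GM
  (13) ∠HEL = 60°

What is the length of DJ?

From the given relations: DM = 3·LM = 3·8 = 24.
Step 1: By the law of cosines on triangle EMD: ED² = 15² + 24² − 2·15·24·cos(60°) = 441, so ED = 21.
Step 2: By the law of cosines on triangle DEJ: DJ² = 21² + 9² − 2·21·9·cos(90°) = 522, so DJ = 3·√58.

Therefore, the length of DJ = 3·√58.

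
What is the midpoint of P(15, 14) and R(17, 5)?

The midpoint is the point halfway along the segment.
Move half the horizontal distance: 15 + (17 - 15)/2 = 15 + 2/2 = 16
Move half the vertical distance: 14 + (5 - 14)/2 = 14 + -9/2 = 19/2
Midpoint = (16, 19/2)

(16, 19/2)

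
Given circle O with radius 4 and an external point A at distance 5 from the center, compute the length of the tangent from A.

Let T be the point of tangency. Then OT ⊥ AT (radius ⊥ tangent).
In right triangle OTA: OA² = OT² + AT²
5² = 4² + AT²
AT² = 9, AT = 3

3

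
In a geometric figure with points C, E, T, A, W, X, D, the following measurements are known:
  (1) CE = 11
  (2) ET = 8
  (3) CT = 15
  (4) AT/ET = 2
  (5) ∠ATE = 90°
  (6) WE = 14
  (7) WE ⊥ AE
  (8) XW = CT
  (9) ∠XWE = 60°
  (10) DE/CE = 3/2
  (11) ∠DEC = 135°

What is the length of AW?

From the given relations: AT = 2·ET = 2·8 = 16.
Step 1: By the law of cosines on triangle ETA: EA² = 8² + 16² − 2·8·16·cos(90°) = 320, so EA = 8·√5.
Step 2: By the law of cosines on triangle AEW: AW² = (8·√5)² + 14² − 2·8·√5·14·cos(90°) = 516, so AW = 2·√129.

Therefore, the length of AW = 2·√129.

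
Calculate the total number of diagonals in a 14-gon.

Each of the 14 vertices connects to 11 non-adjacent vertices via diagonals.
Total connections = 14 × 11 = 154, but each diagonal is counted twice.
Number of diagonals = 154 / 2 = 77.

77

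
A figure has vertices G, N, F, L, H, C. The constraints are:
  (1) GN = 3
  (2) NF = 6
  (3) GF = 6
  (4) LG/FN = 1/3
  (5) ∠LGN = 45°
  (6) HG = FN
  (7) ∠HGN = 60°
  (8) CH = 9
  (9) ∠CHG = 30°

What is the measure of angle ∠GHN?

From the given relations: HG = FN = 6.
Step 1: By the law of cosines on triangle HGN: HN² = 6² + 3² − 2·6·3·cos(60°) = 27, so HN = 3·√3.
Step 2: By the inverse law of cosines on triangle GHN: cos(∠GHN) = (6² + (3·√3)² − 3²) / (2·6·3·√3) = 54/62.35 = 0.866, so ∠GHN = 30°.

Therefore, the measure of angle ∠GHN = 30°.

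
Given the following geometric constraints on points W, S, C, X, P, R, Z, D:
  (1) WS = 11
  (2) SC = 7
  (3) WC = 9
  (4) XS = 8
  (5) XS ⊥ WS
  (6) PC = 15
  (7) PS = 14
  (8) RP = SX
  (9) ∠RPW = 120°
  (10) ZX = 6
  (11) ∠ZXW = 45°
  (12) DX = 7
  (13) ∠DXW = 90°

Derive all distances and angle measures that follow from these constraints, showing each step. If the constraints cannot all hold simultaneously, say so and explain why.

The constraints are consistent.

From the given relations:
  RP = SX = 8

Step 1: From WS = 11, SX = 8, and ∠WSX = 90°, by the law of cosines:
  WX² = WS² + SX² - 2·WS·SX·cos(90°) = 121 + 64 - 0 = 185
  WX = √185

Step 2: From WC = 9, WS = 11, CS = 7, by the inverse law of cosines:
  cos(∠CWS) = (WC² + WS² - CS²) / (2·WC·WS)
  ∠CWS = 39.4°

Step 3: From SC = 7, SP = 14, CP = 15, by the inverse law of cosines:
  cos(∠CSP) = (SC² + SP² - CP²) / (2·SC·SP)
  ∠CSP = 84.14°

Step 4: From SC = 7, SW = 11, CW = 9, by the inverse law of cosines:
  cos(∠CSW) = (SC² + SW² - CW²) / (2·SC·SW)
  ∠CSW = 54.7°

Step 5: From CP = 15, CS = 7, PS = 14, by the inverse law of cosines:
  cos(∠PCS) = (CP² + CS² - PS²) / (2·CP·CS)
  ∠PCS = 68.2°

Step 6: From CS = 7, CW = 9, SW = 11, by the inverse law of cosines:
  cos(∠SCW) = (CS² + CW² - SW²) / (2·CS·CW)
  ∠SCW = 85.9°

Step 7: From PC = 15, PS = 14, CS = 7, by the inverse law of cosines:
  cos(∠CPS) = (PC² + PS² - CS²) / (2·PC·PS)
  ∠CPS = 27.66°

Step 8: From WX = √185, XZ = 6, and ∠WXZ = 45°, by the law of cosines:
  WZ² = WX² + XZ² - 2·WX·XZ·cos(45°) = 185 + 36 - 115.4 = 105.6
  WZ ≈ 10.28

Step 9: From WX = √185, XD = 7, and ∠WXD = 90°, by the law of cosines:
  WD² = WX² + XD² - 2·WX·XD·cos(90°) = 185 + 49 - 0 = 234
  WD = 3·√26

Step 10: From WS = 11, WX = √185, SX = 8, by the inverse law of cosines:
  cos(∠SWX) = (WS² + WX² - SX²) / (2·WS·WX)
  ∠SWX = 36.03°

Step 11: From XS = 8, XW = √185, SW = 11, by the inverse law of cosines:
  cos(∠SXW) = (XS² + XW² - SW²) / (2·XS·XW)
  ∠SXW = 53.97°

Step 12: From WD = 3·√26, WX = √185, DX = 7, by the inverse law of cosines:
  cos(∠DWX) = (WD² + WX² - DX²) / (2·WD·WX)
  ∠DWX = 27.23°

Step 13: From WX = √185, WZ = 10.28, XZ = 6, by the inverse law of cosines:
  cos(∠XWZ) = (WX² + WZ² - XZ²) / (2·WX·WZ)
  ∠XWZ = 24.39°

Step 14: From ZW = 10.28, ZX = 6, WX = √185, by the inverse law of cosines:
  cos(∠WZX) = (ZW² + ZX² - WX²) / (2·ZW·ZX)
  ∠WZX = 110.61°

Step 15: From DW = 3·√26, DX = 7, WX = √185, by the inverse law of cosines:
  cos(∠WDX) = (DW² + DX² - WX²) / (2·DW·DX)
  ∠WDX = 62.77°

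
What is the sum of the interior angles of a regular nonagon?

The sum of interior angles of an n-sided polygon is (n - 2) * 180.
For n = 9: (9 - 2) * 180 = 7 * 180 = 1260 degrees.

1260 degrees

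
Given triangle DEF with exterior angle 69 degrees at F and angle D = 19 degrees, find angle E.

angle E = 69 - 19 = 50 degrees (exterior angle theorem).

50 degrees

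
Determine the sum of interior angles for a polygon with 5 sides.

The sum of interior angles of an n-sided polygon is (n - 2) * 180.
For n = 5: (5 - 2) * 180 = 3 * 180 = 540 degrees.

540 degrees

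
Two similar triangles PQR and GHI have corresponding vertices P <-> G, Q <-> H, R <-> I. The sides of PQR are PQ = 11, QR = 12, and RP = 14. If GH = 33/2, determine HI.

Since the triangles are similar, the ratio of corresponding sides is constant.
Scale factor k = GH / PQ = 33/2 / 11 = 3/2
HI = k * QR = 3/2 * 12 = 18

18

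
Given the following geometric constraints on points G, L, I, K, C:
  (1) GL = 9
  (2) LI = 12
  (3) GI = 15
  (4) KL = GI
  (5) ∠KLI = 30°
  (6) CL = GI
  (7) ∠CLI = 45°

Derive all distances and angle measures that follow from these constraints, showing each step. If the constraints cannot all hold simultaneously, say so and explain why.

The constraints are consistent.

From the given relations:
  KL = GI = 15
  CL = GI = 15

Step 1: From IL = 12, LK = 15, and ∠ILK = 30°, by the law of cosines:
  IK² = IL² + LK² - 2·IL·LK·cos(30°) = 144 + 225 - 311.8 = 57.23
  IK ≈ 7.57

Step 2: From IL = 12, LC = 15, and ∠ILC = 45°, by the law of cosines:
  IC² = IL² + LC² - 2·IL·LC·cos(45°) = 144 + 225 - 254.6 = 114.4
  IC ≈ 10.7

Step 3: From GI = 15, GL = 9, IL = 12, by the inverse law of cosines:
  cos(∠IGL) = (GI² + GL² - IL²) / (2·GI·GL)
  ∠IGL = 53.13°

Step 4: From LG = 9, LI = 12, GI = 15, by the inverse law of cosines:
  cos(∠GLI) = (LG² + LI² - GI²) / (2·LG·LI)
  ∠GLI = 90°

Step 5: From IG = 15, IL = 12, GL = 9, by the inverse law of cosines:
  cos(∠GIL) = (IG² + IL² - GL²) / (2·IG·IL)
  ∠GIL = 36.87°

Step 6: From IC = 10.7, IL = 12, CL = 15, by the inverse law of cosines:
  cos(∠CIL) = (IC² + IL² - CL²) / (2·IC·IL)
  ∠CIL = 82.52°

Step 7: From IK = 7.57, IL = 12, KL = 15, by the inverse law of cosines:
  cos(∠KIL) = (IK² + IL² - KL²) / (2·IK·IL)
  ∠KIL = 97.52°

Step 8: From KI = 7.57, KL = 15, IL = 12, by the inverse law of cosines:
  cos(∠IKL) = (KI² + KL² - IL²) / (2·KI·KL)
  ∠IKL = 52.48°

Step 9: From CI = 10.7, CL = 15, IL = 12, by the inverse law of cosines:
  cos(∠ICL) = (CI² + CL² - IL²) / (2·CI·CL)
  ∠ICL = 52.48°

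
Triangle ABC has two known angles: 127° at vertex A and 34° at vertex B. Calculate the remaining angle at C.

The interior angles sum to 180°: angle C = 180 - 127 - 34 = 19°.
The triangle is obtuse (angles 127°, 34°, 19°).

19 degrees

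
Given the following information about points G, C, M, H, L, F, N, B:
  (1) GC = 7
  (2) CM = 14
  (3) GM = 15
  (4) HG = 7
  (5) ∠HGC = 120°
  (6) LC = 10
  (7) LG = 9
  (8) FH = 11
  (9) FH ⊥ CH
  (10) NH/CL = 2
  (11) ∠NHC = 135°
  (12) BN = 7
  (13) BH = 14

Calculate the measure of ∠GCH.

Step 1: By the law of cosines on triangle CGH: CH² = 7² + 7² − 2·7·7·cos(120°) = 147, so CH = 7·√3.
Step 2: By the inverse law of cosines on triangle GCH: cos(∠GCH) = (7² + (7·√3)² − 7²) / (2·7·7·√3) = 147/169.74 = 0.866, so ∠GCH = 30°.

Therefore, the measure of angle ∠GCH = 30°.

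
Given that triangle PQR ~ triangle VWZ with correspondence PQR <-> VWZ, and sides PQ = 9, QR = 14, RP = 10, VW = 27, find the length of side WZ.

k = 27/9 = 3. WZ = 3 * 14 = 42.

42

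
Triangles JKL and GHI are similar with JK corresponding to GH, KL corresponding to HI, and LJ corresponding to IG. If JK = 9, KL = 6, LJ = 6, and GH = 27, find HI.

k = 27/9 = 3. HI = 3 * 6 = 18.

18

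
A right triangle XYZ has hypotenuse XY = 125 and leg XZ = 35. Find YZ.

Rearranging the Pythagorean theorem to solve for the unknown leg:
leg^2 = hypotenuse^2 - known_leg^2 = 15625 - 1225 = 14400
leg = sqrt(14400) = 120.

120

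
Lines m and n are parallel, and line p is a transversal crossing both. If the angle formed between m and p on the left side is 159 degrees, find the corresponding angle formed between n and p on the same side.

Corresponding angles are equal: 159 degrees.

159 degrees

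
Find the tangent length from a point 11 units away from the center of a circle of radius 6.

The tangent, radius, and line from the external point to the center form a right triangle.
The right angle is where the tangent meets the radius.
By the Pythagorean theorem: tangent² + 6² = 11²
tangent² = 121 - 36 = 85
tangent = sqrt(85)

sqrt(85)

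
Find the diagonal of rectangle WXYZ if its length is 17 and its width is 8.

A rectangle's diagonal splits it into two right triangles, with the diagonal as the hypotenuse.
By the Pythagorean theorem, d^2 = 17^2 + 8^2 = 353.
Therefore d = sqrt(353).

sqrt(353)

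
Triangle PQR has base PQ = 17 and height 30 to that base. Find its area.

Area = (1/2)(17)(30) = 255

255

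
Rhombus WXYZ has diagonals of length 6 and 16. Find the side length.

Half-diagonals are 3 and 8. side = sqrt(3^2 + 8^2) = sqrt(73)

sqrt(73)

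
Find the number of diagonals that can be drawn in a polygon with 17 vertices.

The number of diagonals in an n-gon is n(n - 3)/2.
For n = 17: 17(17 - 3)/2 = 17 × 14 / 2 = 119.

119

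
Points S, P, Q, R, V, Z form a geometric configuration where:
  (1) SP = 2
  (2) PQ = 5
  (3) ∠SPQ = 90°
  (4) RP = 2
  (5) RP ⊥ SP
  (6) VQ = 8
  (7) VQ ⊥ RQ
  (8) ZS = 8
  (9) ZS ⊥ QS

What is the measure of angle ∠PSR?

Step 1: By the law of cosines on triangle SPR: SR² = 2² + 2² − 2·2·2·cos(90°) = 8, so SR = 2·√2.
Step 2: By the inverse law of cosines on triangle PSR: cos(∠PSR) = (2² + (2·√2)² − 2²) / (2·2·2·√2) = 8/11.31 = 0.7071, so ∠PSR = 45°.

Therefore, the measure of angle ∠PSR = 45°.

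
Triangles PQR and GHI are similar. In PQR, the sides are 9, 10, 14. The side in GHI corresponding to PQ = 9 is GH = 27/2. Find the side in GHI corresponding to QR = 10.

Since the triangles are similar, the ratio of corresponding sides is constant.
Scale factor k = GH / PQ = 27/2 / 9 = 3/2
HI = k * QR = 3/2 * 10 = 15

15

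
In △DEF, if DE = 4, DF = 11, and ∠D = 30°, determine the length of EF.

When two sides and the included angle are known, the law of cosines gives the third side.
c^2 = a^2 + b^2 - 2ab cos(C) generalizes the Pythagorean theorem to non-right triangles.
Here: EF^2 = 16 + 121 - 88*(sqrt(3)/2) = 137 - 44*sqrt(3)
EF = sqrt(137 - 44*sqrt(3))

sqrt(137 - 44*sqrt(3))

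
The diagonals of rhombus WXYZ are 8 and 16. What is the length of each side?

In a rhombus, the diagonals bisect each other perpendicularly, creating four congruent right triangles.
Each triangle has legs 4 (half of 8) and 8 (half of 16).
The hypotenuse of each right triangle is a side of the rhombus:
side = sqrt(4^2 + 8^2) = sqrt(80) = 4*sqrt(5)

4*sqrt(5)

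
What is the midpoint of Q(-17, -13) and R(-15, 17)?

The midpoint is the point halfway along the segment.
Move half the horizontal distance: -17 + (-15 - -17)/2 = -17 + 2/2 = -16
Move half the vertical distance: -13 + (17 - -13)/2 = -13 + 30/2 = 2
Midpoint = (-16, 2)

(-16, 2)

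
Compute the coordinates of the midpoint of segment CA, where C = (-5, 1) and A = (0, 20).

M = ((x₁ + x₂)/2, (y₁ + y₂)/2)
= ((-5 + 0)/2, (1 + 20)/2)
= (-5/2, 21/2) = (-5/2, 21/2)

(-5/2, 21/2)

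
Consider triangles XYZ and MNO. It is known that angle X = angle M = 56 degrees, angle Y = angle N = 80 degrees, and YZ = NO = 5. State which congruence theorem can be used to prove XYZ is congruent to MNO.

The given information provides:
angle X = angle M = 56 degrees, angle Y = angle N = 80 degrees, and YZ = NO = 5
This matches the AAS congruence theorem.
Two pairs of corresponding angles and a non-included side are equal (Angle-Angle-Side).

AAS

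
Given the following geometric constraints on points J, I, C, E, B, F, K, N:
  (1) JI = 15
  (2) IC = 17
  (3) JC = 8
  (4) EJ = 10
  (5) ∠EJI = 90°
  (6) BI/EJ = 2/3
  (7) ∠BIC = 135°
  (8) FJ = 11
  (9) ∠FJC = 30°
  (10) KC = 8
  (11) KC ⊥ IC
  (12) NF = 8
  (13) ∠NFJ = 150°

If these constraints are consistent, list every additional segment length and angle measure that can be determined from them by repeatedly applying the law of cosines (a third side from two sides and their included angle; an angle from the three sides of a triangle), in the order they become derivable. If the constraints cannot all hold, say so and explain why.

The constraints are consistent. Derivable facts, in order:
After 1 step:
- CB ≈ 22.22
- CF ≈ 5.71
- IE = 5·√13
- IK ≈ 18.79
- JN ≈ 18.37
- ∠CIJ = 28.07°
- ∠CJI = 90°
- ∠ICJ = 61.93°
After 2 steps:
- ∠BCI = 12.25°
- ∠CBI = 32.75°
- ∠CFJ = 44.49°
- ∠CIK = 25.2°
- ∠CKI = 64.8°
- ∠EIJ = 33.69°
- ∠FCJ = 105.51°
- ∠FJN = 12.58°
- ∠FNJ = 17.42°
- ∠IEJ = 56.31°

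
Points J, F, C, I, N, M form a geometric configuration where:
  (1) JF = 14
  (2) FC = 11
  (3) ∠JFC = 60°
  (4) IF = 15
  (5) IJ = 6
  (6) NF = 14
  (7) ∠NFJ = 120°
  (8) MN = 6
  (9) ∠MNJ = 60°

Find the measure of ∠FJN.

Step 1: By the law of cosines on triangle JFN: JN² = 14² + 14² − 2·14·14·cos(120°) = 588, so JN = 14·√3.
Step 2: By the inverse law of cosines on triangle FJN: cos(∠FJN) = (14² + (14·√3)² − 14²) / (2·14·14·√3) = 588/678.96 = 0.866, so ∠FJN = 30°.

Therefore, the measure of angle ∠FJN = 30°.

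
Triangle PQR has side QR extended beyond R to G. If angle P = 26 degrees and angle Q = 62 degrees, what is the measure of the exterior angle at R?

By the exterior angle theorem, an exterior angle of a triangle equals the sum of the two remote interior angles.
Exterior angle = angle P + angle Q
Exterior angle = 26 + 62 = 88 degrees

88 degrees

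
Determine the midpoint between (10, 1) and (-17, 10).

The midpoint is the point halfway along the segment.
Move half the horizontal distance: 10 + (-17 - 10)/2 = 10 + -27/2 = -7/2
Move half the vertical distance: 1 + (10 - 1)/2 = 1 + 9/2 = 11/2
Midpoint = (-7/2, 11/2)

(-7/2, 11/2)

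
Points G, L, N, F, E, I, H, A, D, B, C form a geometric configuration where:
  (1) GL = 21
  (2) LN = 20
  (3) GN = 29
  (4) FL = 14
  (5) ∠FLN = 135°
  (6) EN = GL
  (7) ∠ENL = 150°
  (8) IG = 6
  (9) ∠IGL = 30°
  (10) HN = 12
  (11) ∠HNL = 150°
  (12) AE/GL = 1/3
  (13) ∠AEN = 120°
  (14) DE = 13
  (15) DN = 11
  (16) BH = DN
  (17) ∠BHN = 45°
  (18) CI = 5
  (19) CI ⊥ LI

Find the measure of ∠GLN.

Step 1: By the inverse law of cosines on triangle GLN: cos(∠GLN) = (21² + 20² − 29²) / (2·21·20) = 0/840 = 0, so ∠GLN = 90°.

Therefore, the measure of angle ∠GLN = 90°.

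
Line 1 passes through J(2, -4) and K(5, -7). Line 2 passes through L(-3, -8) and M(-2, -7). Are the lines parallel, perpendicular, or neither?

Slope of line 1: m1 = (-7 - -4)/(5 - 2) = -3/3 = -1
Slope of line 2: m2 = (-7 - -8)/(-2 - -3) = 1/1 = 1
m1 * m2 = -1, so perpendicular.

Perpendicular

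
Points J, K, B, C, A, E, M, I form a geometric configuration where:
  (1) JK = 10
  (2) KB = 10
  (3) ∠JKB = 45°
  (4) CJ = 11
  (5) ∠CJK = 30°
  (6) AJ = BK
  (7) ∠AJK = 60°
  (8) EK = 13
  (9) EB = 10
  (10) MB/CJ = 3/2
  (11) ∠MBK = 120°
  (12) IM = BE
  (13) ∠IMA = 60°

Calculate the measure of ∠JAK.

From the given relations: AJ = BK = 10.
Step 1: By the law of cosines on triangle AJK: AK² = 10² + 10² − 2·10·10·cos(60°) = 100, so AK = 10.
Step 2: By the inverse law of cosines on triangle JAK: cos(∠JAK) = (10² + 10² − 10²) / (2·10·10) = 100/200 = 0.5, so ∠JAK = 60°.

Therefore, the measure of angle ∠JAK = 60°.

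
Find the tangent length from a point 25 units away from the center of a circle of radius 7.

Let T be the point of tangency. Then CT ⊥ XT (radius ⊥ tangent).
In right triangle CTX: CX² = CT² + XT²
25² = 7² + XT²
XT² = 576, XT = 24

24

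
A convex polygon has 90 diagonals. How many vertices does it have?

Using d = n(n - 3)/2, we solve 90 = n(n - 3)/2.
So n(n - 3) = 180.
Testing n = 15: 15 * 12 = 180 = 180. Correct.
The polygon has 15 sides.

15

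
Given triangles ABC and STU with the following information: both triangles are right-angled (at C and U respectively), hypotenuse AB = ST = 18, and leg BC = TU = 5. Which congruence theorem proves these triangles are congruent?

The given information matches HL: The hypotenuse and one leg of two right triangles are equal (Hypotenuse-Leg).

HL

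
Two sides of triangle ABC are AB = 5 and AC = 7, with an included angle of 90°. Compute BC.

By the law of cosines: BC^2 = AB^2 + AC^2 - 2*AB*AC*cos(A)
BC^2 = 5^2 + 7^2 - 2*5*7*cos(90°)
BC^2 = 25 + 49 - 70*(0)
BC^2 = 74
BC = sqrt(74)

sqrt(74)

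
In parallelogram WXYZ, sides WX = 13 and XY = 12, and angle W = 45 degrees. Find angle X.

In a parallelogram, consecutive angles are supplementary (sum to 180°).
angle X = 180 - angle W
angle X = 180 - 45
angle X = 135 degrees

135 degrees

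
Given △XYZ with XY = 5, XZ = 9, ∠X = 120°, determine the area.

Area = (1/2)(5)(9) sin(120°) = (1/2)(5)(9)(sqrt(3)/2) = 45*sqrt(3)/4

45*sqrt(3)/4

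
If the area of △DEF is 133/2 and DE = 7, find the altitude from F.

Area = (1/2) * base * height
height = 2 * Area / base
height = 2 * 133/2 / 7
height = 133 / 7
height = 19

19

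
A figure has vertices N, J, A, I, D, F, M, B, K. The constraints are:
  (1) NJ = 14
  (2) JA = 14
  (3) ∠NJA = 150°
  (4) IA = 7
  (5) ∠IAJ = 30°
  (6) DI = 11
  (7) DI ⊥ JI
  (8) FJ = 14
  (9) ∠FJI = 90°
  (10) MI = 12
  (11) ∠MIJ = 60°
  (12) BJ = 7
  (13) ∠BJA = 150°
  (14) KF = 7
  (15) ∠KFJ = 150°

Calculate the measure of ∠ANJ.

Step 1: By the law of cosines on triangle NJA: NA² = 14² + 14² − 2·14·14·cos(150°) = 731.48, so NA ≈ 27.05.
Step 2: By the inverse law of cosines on triangle ANJ: cos(∠ANJ) = (27.05² + 14² − 14²) / (2·27.05·14) = 731.48/757.29 = 0.9659, so ∠ANJ = 15°.

Therefore, the measure of angle ∠ANJ = 15°.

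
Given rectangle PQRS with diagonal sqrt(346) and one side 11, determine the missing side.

The diagonal of a rectangle forms a right triangle with the two sides.
Rearranging the Pythagorean theorem: missing side = sqrt(d^2 - known^2).
= sqrt(346 - 121) = sqrt(225) = 15.

15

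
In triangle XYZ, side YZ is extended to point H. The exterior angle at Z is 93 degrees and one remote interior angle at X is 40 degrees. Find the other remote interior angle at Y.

By the exterior angle theorem: exterior angle = sum of remote interior angles.
93 = 40 + angle Y
angle Y = 93 - 40 = 53 degrees

53 degrees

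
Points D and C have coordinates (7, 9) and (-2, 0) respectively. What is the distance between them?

d = sqrt((-9)^2 + (-9)^2) = sqrt(162) = 9*sqrt(2)

9*sqrt(2)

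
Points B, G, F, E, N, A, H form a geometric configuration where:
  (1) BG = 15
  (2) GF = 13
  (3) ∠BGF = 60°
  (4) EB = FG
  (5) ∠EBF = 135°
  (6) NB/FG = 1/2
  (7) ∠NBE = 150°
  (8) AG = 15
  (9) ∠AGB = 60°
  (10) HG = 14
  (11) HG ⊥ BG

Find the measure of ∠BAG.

Step 1: By the law of cosines on triangle AGB: AB² = 15² + 15² − 2·15·15·cos(60°) = 225, so AB = 15.
Step 2: By the inverse law of cosines on triangle BAG: cos(∠BAG) = (15² + 15² − 15²) / (2·15·15) = 225/450 = 0.5, so ∠BAG = 60°.

Therefore, the measure of angle ∠BAG = 60°.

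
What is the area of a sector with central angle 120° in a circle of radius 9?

The full circle has area πr² = π(9)² = 81*pi.
The sector covers 120° out of 360°, a fraction of 1/3.
Sector area = 81*pi × 1/3 = 27*pi.

27*pi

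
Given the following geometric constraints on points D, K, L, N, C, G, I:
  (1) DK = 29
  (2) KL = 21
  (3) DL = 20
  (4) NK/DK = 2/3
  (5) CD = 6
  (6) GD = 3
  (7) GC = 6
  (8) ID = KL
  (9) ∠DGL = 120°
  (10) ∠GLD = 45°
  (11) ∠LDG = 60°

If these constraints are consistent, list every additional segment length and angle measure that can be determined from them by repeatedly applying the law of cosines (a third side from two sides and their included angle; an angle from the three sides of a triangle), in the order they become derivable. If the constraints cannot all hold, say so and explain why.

These constraints are not satisfiable: (9), (10) and (11) are the three interior angles of triangle DGL, which must sum to 180°, but 120° + 45° + 60° = 225°. No planar figure meets all of them, so nothing further can be derived.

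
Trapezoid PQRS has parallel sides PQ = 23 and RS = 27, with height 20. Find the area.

Area = (23 + 27) * 20 / 2 = 1000 / 2 = 500

500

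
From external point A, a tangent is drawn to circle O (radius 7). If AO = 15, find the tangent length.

The tangent, radius, and line from the external point to the center form a right triangle.
The right angle is where the tangent meets the radius.
By the Pythagorean theorem: tangent² + 7² = 15²
tangent² = 225 - 49 = 176
tangent = 4*sqrt(11)

4*sqrt(11)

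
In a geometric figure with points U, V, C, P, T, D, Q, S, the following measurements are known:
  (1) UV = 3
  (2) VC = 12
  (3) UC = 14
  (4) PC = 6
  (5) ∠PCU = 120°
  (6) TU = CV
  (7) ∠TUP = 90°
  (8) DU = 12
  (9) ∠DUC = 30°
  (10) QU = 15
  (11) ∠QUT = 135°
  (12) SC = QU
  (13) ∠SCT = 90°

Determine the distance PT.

From the given relations: TU = CV = 12.
Step 1: By the law of cosines on triangle UCP: UP² = 14² + 6² − 2·14·6·cos(120°) = 316, so UP = 2·√79.
Step 2: By the law of cosines on triangle PUT: PT² = (2·√79)² + 12² − 2·2·√79·12·cos(90°) = 460, so PT = 2·√115.

Therefore, the length of PT = 2·√115.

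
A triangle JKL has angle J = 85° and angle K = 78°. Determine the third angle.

Let angle L = x. Then 85 + 78 + x = 180.
x = 180 - 163 = 17 degrees.

17 degrees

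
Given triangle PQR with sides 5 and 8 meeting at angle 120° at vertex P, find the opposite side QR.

Law of cosines: QR^2 = 5^2 + 8^2 - 2(5)(8)cos(120°) = 129, so QR = sqrt(129).

sqrt(129)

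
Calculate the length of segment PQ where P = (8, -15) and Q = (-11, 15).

d = sqrt((-19)^2 + (30)^2) = sqrt(1261)

sqrt(1261)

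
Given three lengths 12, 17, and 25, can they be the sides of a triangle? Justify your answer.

For three segments to close into a triangle, no single side can be as long as the other two combined.
The longest side is 25, and 12 + 17 = 29 > 25.
A triangle can be formed.

Yes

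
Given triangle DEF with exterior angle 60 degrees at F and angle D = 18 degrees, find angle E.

By the exterior angle theorem: exterior angle = sum of remote interior angles.
60 = 18 + angle E
angle E = 60 - 18 = 42 degrees

42 degrees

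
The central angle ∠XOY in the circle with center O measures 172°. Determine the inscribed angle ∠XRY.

By the inscribed angle theorem, the inscribed angle is half the central angle.
Inscribed angle = 172° / 2 = 86°

86°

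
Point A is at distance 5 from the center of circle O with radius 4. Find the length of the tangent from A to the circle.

tangent = √(d² - r²) = √(5² - 4²) = √(25 - 16) = √9 = 3

3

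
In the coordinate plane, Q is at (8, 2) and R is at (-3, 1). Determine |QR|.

d = sqrt((-11)^2 + (-1)^2) = sqrt(122)

sqrt(122)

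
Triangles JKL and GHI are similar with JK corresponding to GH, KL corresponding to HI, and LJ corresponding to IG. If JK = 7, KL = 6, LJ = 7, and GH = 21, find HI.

k = 21/7 = 3. HI = 3 * 6 = 18.

18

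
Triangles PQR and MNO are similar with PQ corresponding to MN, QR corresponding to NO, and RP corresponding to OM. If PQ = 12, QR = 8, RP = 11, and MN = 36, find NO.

Since the triangles are similar, the ratio of corresponding sides is constant.
Scale factor k = MN / PQ = 36 / 12 = 3
NO = k * QR = 3 * 8 = 24

24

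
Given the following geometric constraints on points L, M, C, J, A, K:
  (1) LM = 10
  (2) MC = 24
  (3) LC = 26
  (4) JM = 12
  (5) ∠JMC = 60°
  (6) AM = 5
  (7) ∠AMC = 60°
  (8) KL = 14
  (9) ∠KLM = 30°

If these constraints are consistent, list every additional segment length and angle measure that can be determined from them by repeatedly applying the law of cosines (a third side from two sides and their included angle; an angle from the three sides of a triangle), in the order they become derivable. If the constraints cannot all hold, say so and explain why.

The constraints are consistent. Derivable facts, in order:
After 1 step:
- CA ≈ 21.93
- CJ = 12·√3
- MK ≈ 7.32
- ∠CLM = 67.38°
- ∠CML = 90°
- ∠LCM = 22.62°
After 2 steps:
- ∠ACM = 11.39°
- ∠CAM = 108.61°
- ∠CJM = 90°
- ∠JCM = 30°
- ∠KML = 106.88°
- ∠LKM = 43.12°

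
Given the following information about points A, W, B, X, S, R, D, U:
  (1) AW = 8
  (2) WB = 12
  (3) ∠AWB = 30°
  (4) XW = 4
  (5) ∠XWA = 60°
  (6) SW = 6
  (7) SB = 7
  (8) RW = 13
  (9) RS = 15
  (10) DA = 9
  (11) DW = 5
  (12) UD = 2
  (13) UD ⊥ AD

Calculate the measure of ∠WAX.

Step 1: By the law of cosines on triangle AWX: AX² = 8² + 4² − 2·8·4·cos(60°) = 48, so AX = 4·√3.
Step 2: By the inverse law of cosines on triangle WAX: cos(∠WAX) = (8² + (4·√3)² − 4²) / (2·8·4·√3) = 96/110.85 = 0.866, so ∠WAX = 30°.

Therefore, the measure of angle ∠WAX = 30°.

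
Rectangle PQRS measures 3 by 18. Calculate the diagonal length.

A rectangle's diagonal splits it into two right triangles, with the diagonal as the hypotenuse.
By the Pythagorean theorem, d^2 = 3^2 + 18^2 = 333.
Therefore d = sqrt(333) = 3*sqrt(37).

3*sqrt(37)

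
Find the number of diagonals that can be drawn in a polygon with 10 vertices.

The number of diagonals in an n-gon is n(n - 3)/2.
For n = 10: 10(10 - 3)/2 = 10 × 7 / 2 = 35.

35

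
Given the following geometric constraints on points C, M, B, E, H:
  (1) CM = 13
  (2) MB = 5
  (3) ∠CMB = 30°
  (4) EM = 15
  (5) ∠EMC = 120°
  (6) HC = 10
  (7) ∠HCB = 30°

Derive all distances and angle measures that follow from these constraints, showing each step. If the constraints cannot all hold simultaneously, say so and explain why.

The constraints are consistent.

Step 1: From CM = 13, MB = 5, and ∠CMB = 30°, by the law of cosines:
  CB² = CM² + MB² - 2·CM·MB·cos(30°) = 169 + 25 - 112.6 = 81.42
  CB ≈ 9.02

Step 2: From CM = 13, ME = 15, and ∠CME = 120°, by the law of cosines:
  CE² = CM² + ME² - 2·CM·ME·cos(120°) = 169 + 225 + 195 = 589
  CE ≈ 24.27

Step 3: From BC = 9.02, CH = 10, and ∠BCH = 30°, by the law of cosines:
  BH² = BC² + CH² - 2·BC·CH·cos(30°) = 81.42 + 100 - 156.3 = 25.13
  BH ≈ 5.01

Step 4: From CB = 9.02, CM = 13, BM = 5, by the inverse law of cosines:
  cos(∠BCM) = (CB² + CM² - BM²) / (2·CB·CM)
  ∠BCM = 16.09°

Step 5: From CE = 24.27, CM = 13, EM = 15, by the inverse law of cosines:
  cos(∠ECM) = (CE² + CM² - EM²) / (2·CE·CM)
  ∠ECM = 32.36°

Step 6: From BC = 9.02, BM = 5, CM = 13, by the inverse law of cosines:
  cos(∠CBM) = (BC² + BM² - CM²) / (2·BC·BM)
  ∠CBM = 133.91°

Step 7: From EC = 24.27, EM = 15, CM = 13, by the inverse law of cosines:
  cos(∠CEM) = (EC² + EM² - CM²) / (2·EC·EM)
  ∠CEM = 27.64°

Step 8: From BC = 9.02, BH = 5.01, CH = 10, by the inverse law of cosines:
  cos(∠CBH) = (BC² + BH² - CH²) / (2·BC·BH)
  ∠CBH = 85.85°

Step 9: From HB = 5.01, HC = 10, BC = 9.02, by the inverse law of cosines:
  cos(∠BHC) = (HB² + HC² - BC²) / (2·HB·HC)
  ∠BHC = 64.15°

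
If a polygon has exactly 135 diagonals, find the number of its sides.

Using d = n(n - 3)/2, we solve 135 = n(n - 3)/2.
So n(n - 3) = 270.
Testing n = 18: 18 * 15 = 270 = 270. Correct.
The polygon has 18 sides.

18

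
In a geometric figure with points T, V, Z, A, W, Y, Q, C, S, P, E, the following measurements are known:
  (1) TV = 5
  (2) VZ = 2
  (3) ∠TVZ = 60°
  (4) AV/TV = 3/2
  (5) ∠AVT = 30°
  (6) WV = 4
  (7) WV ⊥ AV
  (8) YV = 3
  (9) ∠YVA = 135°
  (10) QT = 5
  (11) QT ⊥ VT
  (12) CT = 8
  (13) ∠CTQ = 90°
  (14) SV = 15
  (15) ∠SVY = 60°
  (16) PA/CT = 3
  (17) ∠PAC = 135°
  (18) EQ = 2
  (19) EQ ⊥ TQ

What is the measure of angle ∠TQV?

Step 1: By the law of cosines on triangle QTV: QV² = 5² + 5² − 2·5·5·cos(90°) = 50, so QV = 5·√2.
Step 2: By the inverse law of cosines on triangle TQV: cos(∠TQV) = (5² + (5·√2)² − 5²) / (2·5·5·√2) = 50/70.71 = 0.7071, so ∠TQV = 45°.

Therefore, the measure of angle ∠TQV = 45°.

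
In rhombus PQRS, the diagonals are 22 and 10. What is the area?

Area of a rhombus = (d1 * d2) / 2
Area = (22 * 10) / 2
Area = 220 / 2
Area = 110

110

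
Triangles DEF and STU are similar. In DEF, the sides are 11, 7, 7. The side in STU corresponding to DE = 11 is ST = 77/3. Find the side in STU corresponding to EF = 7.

k = 77/3/11 = 7/3. TU = 7/3 * 7 = 49/3.

49/3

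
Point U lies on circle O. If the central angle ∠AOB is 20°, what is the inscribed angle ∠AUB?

Inscribed angle = 20° / 2 = 10° (inscribed angle theorem).

10°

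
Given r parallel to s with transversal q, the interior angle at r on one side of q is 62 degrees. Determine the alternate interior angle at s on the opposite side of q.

Alternate interior angles lie on opposite sides of the transversal, between the parallel lines.
By the alternate interior angle theorem, they are equal: 62 degrees.

62 degrees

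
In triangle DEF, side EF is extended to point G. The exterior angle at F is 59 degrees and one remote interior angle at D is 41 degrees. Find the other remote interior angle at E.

The exterior angle theorem states that an exterior angle equals the sum of the two non-adjacent interior angles.
So 59 = 41 + angle E, which gives angle E = 59 - 41 = 18 degrees.

18 degrees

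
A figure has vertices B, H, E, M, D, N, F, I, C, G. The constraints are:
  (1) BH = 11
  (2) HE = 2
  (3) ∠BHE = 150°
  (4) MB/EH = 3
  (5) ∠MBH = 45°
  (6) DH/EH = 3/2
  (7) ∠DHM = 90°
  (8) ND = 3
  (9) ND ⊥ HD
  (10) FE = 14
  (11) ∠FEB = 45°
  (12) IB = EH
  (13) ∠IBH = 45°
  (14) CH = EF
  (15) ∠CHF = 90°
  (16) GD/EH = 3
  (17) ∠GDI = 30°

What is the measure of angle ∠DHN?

From the given relations: DH = 3/2·EH = 3/2·2 = 3.
Step 1: By the law of cosines on triangle HDN: HN² = 3² + 3² − 2·3·3·cos(90°) = 18, so HN = 3·√2.
Step 2: By the inverse law of cosines on triangle DHN: cos(∠DHN) = (3² + (3·√2)² − 3²) / (2·3·3·√2) = 18/25.46 = 0.7071, so ∠DHN = 45°.

Therefore, the measure of angle ∠DHN = 45°.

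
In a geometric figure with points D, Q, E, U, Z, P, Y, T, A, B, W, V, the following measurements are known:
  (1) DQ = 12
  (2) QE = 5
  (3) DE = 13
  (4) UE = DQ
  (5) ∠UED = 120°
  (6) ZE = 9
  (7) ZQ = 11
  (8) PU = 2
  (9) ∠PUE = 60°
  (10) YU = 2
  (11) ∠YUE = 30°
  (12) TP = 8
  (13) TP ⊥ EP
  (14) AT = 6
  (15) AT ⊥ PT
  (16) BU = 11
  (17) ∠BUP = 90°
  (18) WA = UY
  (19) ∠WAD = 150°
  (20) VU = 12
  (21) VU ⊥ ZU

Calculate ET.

From the given relations: UE = DQ = 12.
Step 1: By the law of cosines on triangle EUP: EP² = 12² + 2² − 2·12·2·cos(60°) = 124, so EP = 2·√31.
Step 2: By the law of cosines on triangle EPT: ET² = (2·√31)² + 8² − 2·2·√31·8·cos(90°) = 188, so ET = 2·√47.

Therefore, the length of ET = 2·√47.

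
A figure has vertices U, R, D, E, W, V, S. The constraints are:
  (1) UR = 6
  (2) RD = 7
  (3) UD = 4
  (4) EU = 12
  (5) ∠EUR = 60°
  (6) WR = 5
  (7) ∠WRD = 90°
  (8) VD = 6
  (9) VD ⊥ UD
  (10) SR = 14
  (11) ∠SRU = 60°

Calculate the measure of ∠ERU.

Step 1: By the law of cosines on triangle RUE: RE² = 6² + 12² − 2·6·12·cos(60°) = 108, so RE = 6·√3.
Step 2: By the inverse law of cosines on triangle ERU: cos(∠ERU) = ((6·√3)² + 6² − 12²) / (2·6·√3·6) = 0/124.71 = 0, so ∠ERU = 90°.

Therefore, the measure of angle ∠ERU = 90°.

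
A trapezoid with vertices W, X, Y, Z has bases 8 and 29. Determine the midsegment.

midsegment = (8 + 29) / 2 = 37 / 2 = 37/2

37/2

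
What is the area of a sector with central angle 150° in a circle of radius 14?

Sector area = πr² × θ/360
= π × 14² × 5/12
= π × 196 × 5/12
= 245*pi/3

245*pi/3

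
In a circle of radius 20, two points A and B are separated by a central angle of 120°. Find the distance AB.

Drop a perpendicular from the center to the chord, bisecting both the chord and the central angle.
Each half-chord = r sin(θ/2) = 20 sin(60°).
The full chord = 2 × 20 × sin(60°) = 20*sqrt(3).

20*sqrt(3)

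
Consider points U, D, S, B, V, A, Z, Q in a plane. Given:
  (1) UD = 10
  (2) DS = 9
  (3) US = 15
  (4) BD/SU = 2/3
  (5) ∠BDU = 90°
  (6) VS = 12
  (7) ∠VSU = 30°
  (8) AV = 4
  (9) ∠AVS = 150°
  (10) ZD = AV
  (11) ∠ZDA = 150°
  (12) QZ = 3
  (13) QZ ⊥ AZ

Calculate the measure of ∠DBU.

From the given relations: BD = 2/3·SU = 2/3·15 = 10.
Step 1: By the law of cosines on triangle BDU: BU² = 10² + 10² − 2·10·10·cos(90°) = 200, so BU = 10·√2.
Step 2: By the inverse law of cosines on triangle DBU: cos(∠DBU) = (10² + (10·√2)² − 10²) / (2·10·10·√2) = 200/282.84 = 0.7071, so ∠DBU = 45°.

Therefore, the measure of angle ∠DBU = 45°.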